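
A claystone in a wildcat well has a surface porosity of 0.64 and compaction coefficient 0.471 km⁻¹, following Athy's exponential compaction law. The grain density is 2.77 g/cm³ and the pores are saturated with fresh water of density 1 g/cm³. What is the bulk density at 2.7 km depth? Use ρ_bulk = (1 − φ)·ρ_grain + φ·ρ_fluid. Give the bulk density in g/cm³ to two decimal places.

Porosity at depth: n = 0.64·exp(−0.471×2.7) = 0.64×0.2804 = 0.1794
Bulk density: ρ_b = (1−n)ρ_g + n·ρ_f = 0.8206×2.77 + 0.1794×1
       = 2.273 + 0.179 = 2.452 g/cm³

2.45 g/cm³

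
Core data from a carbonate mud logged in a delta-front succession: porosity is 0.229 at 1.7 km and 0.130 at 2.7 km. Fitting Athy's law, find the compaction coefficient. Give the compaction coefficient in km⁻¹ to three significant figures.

0.566 km⁻¹

Athy: n(Z) = n₀ e^(−kZ) ⇒ n₁/n₂ = e^{k(Z₂−Z₁)} ⇒ k = ln(n₁/n₂)/(Z₂−Z₁)
k = ln(0.229/0.13) / (2.7 − 1.7) = ln(1.762) / 1 = 0.5662 / 1 = 0.5662 km⁻¹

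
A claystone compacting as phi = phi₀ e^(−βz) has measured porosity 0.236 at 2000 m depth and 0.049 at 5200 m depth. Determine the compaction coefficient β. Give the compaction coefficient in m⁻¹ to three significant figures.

0.000491 m⁻¹

Working in km (1 km = 1000 m; β in km⁻¹ = β in m⁻¹ × 1000):
Athy: phi(z) = phi₀ e^(−βz) ⇒ phi₁/phi₂ = e^{β(z₂−z₁)} ⇒ β = ln(phi₁/phi₂)/(z₂−z₁)
β = ln(0.236/0.049) / (5.2 − 2) = ln(4.816) / 3.2 = 1.5720 / 3.2 = 0.4913 km⁻¹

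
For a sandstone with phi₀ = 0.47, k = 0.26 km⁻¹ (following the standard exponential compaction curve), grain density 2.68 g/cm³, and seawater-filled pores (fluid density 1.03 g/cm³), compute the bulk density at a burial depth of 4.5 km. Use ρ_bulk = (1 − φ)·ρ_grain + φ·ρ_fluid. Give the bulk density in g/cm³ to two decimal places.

Porosity at depth: phi = 0.47·exp(−0.26×4.5) = 0.47×0.3104 = 0.1459
Bulk density: ρ_b = (1−phi)ρ_g + phi·ρ_f = 0.8541×2.68 + 0.1459×1.03
       = 2.289 + 0.150 = 2.439 g/cm³

2.44 g/cm³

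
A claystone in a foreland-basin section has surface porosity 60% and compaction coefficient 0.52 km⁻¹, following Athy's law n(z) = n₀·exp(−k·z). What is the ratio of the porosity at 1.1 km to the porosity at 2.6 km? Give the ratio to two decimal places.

n(z₁)/n(z₂) = e^(−k·z₁)/e^(−k·z₂) = e^{k(z₂−z₁)}
= exp(0.52 × 1.5) = exp(0.78) = 2.1815

2.18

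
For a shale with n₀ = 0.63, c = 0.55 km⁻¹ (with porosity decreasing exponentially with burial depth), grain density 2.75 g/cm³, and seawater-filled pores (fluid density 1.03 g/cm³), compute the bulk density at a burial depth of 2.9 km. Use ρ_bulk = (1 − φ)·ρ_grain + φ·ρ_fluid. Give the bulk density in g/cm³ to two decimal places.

2.53 g/cm³

Porosity at depth: n = 0.63·exp(−0.55×2.9) = 0.63×0.2029 = 0.1278
Bulk density: ρ_b = (1−n)ρ_g + n·ρ_f = 0.8722×2.75 + 0.1278×1.03
       = 2.398 + 0.132 = 2.530 g/cm³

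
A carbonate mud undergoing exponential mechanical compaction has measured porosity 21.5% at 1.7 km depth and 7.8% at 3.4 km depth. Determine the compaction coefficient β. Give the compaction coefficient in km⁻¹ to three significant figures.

Athy: φ(z) = φ₀ e^(−βz) ⇒ φ₁/φ₂ = e^{β(z₂−z₁)} ⇒ β = ln(φ₁/φ₂)/(z₂−z₁)
β = ln(0.215/0.078) / (3.4 − 1.7) = ln(2.756) / 1.7 = 1.0139 / 1.7 = 0.5964 km⁻¹

0.596 km⁻¹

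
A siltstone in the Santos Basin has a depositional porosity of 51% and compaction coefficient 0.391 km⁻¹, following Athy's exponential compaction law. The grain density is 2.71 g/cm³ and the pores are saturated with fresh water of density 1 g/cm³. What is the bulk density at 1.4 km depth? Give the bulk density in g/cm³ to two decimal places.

Porosity at depth: φ = 0.51·exp(−0.391×1.4) = 0.51×0.5785 = 0.2950
Bulk density: ρ_b = (1−φ)ρ_g + φ·ρ_f = 0.7050×2.71 + 0.2950×1
       = 1.911 + 0.295 = 2.206 g/cm³

2.21 g/cm³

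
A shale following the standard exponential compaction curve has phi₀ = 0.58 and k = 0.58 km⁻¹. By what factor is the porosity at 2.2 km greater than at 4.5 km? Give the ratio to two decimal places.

phi(Z₁)/phi(Z₂) = e^(−k·Z₁)/e^(−k·Z₂) = e^{k(Z₂−Z₁)}
= exp(0.58 × 2.3) = exp(1.334) = 3.7962

3.80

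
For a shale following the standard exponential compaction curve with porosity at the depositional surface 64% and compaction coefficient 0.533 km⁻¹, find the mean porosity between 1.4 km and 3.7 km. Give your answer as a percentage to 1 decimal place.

⟨phi⟩ = (1/(z₂−z₁)) ∫ phi₀ e^(−βz) dz = phi₀·(e^(−β·z₁) − e^(−β·z₂)) / (β·(z₂−z₁))
e^(−0.533×1.4) = 0.4742; e^(−0.533×3.7) = 0.1392
⟨phi⟩ = 0.64 × (0.4742 − 0.1392) / (0.533 × 2.3) = 0.64 × 0.2733 = 0.1749

17.5%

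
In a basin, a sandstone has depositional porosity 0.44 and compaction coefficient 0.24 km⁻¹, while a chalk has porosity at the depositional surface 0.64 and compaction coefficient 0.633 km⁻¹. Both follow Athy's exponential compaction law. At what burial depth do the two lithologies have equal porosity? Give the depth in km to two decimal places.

Set φ₀ₐ e^(−kₐz) = φ₀ᵦ e^(−kᵦz) ⇒ ln(φ₀ₐ/φ₀ᵦ) = (kₐ − kᵦ)·z
z = ln(0.44/0.64) / (0.24 − 0.633) = -0.3747 / -0.393 = 0.953 km

0.95 km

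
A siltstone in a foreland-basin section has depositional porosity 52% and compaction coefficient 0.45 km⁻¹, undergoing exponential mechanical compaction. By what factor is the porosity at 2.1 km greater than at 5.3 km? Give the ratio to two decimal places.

4.22

φ(d₁)/φ(d₂) = e^(−k·d₁)/e^(−k·d₂) = e^{k(d₂−d₁)}
= exp(0.45 × 3.2) = exp(1.44) = 4.2207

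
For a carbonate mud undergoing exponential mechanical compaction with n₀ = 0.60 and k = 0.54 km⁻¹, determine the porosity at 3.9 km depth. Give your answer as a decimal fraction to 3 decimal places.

0.073

n = n₀·exp(−k·d) = 0.6 × exp(−0.54 × 3.9) = 0.6 × exp(−2.106)
  = 0.6 × 0.1217 = 0.0730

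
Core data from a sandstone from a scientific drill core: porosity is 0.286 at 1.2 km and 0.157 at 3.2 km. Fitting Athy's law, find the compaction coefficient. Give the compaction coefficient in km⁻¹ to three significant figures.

Athy: phi(d) = phi₀ e^(−βd) ⇒ phi₁/phi₂ = e^{β(d₂−d₁)} ⇒ β = ln(phi₁/phi₂)/(d₂−d₁)
β = ln(0.286/0.157) / (3.2 − 1.2) = ln(1.822) / 2 = 0.5997 / 2 = 0.2999 km⁻¹

0.300 km⁻¹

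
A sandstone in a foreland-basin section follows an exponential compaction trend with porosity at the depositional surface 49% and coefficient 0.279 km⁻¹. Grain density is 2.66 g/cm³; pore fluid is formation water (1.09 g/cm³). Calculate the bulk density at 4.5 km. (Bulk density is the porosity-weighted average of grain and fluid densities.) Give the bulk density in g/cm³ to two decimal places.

2.44 g/cm³

Porosity at depth: phi = 0.49·exp(−0.279×4.5) = 0.49×0.2849 = 0.1396
Bulk density: ρ_b = (1−phi)ρ_g + phi·ρ_f = 0.8604×2.66 + 0.1396×1.09
       = 2.289 + 0.152 = 2.441 g/cm³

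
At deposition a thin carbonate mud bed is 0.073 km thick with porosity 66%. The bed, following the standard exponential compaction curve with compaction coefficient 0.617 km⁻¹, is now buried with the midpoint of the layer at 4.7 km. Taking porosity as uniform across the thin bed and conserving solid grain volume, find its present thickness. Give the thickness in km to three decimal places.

0.026 km

Porosity at 4.7 km: n = 0.66·exp(−0.617×4.7) = 0.0363
Solid-volume conservation: h(1−n) = h₀(1−n₀) ⇒ h = h₀·(1−n₀)/(1−n)
h = 0.073 × (1 − 0.66)/(1 − 0.0363) = 0.073 × 0.3528 = 0.0258 km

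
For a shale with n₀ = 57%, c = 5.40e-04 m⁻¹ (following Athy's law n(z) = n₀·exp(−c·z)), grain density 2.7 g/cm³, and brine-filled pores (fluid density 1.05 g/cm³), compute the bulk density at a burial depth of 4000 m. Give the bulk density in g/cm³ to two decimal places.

Working in km (1 km = 1000 m; c in km⁻¹ = c in m⁻¹ × 1000):
Porosity at depth: n = 0.57·exp(−0.54×4) = 0.57×0.1153 = 0.0657
Bulk density: ρ_b = (1−n)ρ_g + n·ρ_f = 0.9343×2.7 + 0.0657×1.05
       = 2.523 + 0.069 = 2.592 g/cm³

2.59 g/cm³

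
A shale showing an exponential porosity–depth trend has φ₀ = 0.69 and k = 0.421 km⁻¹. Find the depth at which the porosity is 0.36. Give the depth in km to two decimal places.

Invert Athy's law: Z = ln(φ₀/φ) / k
Z = ln(0.69/0.36) / 0.421 = ln(1.917) / 0.421 = 0.6506 / 0.421 = 1.545 km

1.55 km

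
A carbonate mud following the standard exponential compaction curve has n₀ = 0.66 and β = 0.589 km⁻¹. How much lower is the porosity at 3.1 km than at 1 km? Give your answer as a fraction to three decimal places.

0.260

n(1) = 0.66·e^(−0.589×1) = 0.3662
n(3.1) = 0.66·e^(−0.589×3.1) = 0.1063
Δn = 0.3662 − 0.1063 = 0.2599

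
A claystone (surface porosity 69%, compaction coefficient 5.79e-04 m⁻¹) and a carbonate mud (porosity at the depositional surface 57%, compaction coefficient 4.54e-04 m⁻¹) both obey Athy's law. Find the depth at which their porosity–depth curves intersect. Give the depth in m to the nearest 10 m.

Working in km (1 km = 1000 m; c in km⁻¹ = c in m⁻¹ × 1000):
Set φ₀ₐ e^(−cₐz) = φ₀ᵦ e^(−cᵦz) ⇒ ln(φ₀ₐ/φ₀ᵦ) = (cₐ − cᵦ)·z
z = ln(0.69/0.57) / (0.579 − 0.454) = 0.1911 / 0.125 = 1.528 km

1530 m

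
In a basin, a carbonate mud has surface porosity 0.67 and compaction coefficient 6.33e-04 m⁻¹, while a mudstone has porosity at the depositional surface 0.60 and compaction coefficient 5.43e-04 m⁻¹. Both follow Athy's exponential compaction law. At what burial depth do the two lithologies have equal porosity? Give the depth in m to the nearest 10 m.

Working in km (1 km = 1000 m; c in km⁻¹ = c in m⁻¹ × 1000):
Set φ₀ₐ e^(−cₐd) = φ₀ᵦ e^(−cᵦd) ⇒ ln(φ₀ₐ/φ₀ᵦ) = (cₐ − cᵦ)·d
d = ln(0.67/0.6) / (0.633 − 0.543) = 0.1103 / 0.09 = 1.226 km

1230 m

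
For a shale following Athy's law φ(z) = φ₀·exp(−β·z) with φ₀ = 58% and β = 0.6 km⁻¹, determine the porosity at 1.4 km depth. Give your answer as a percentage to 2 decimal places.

φ = φ₀·exp(−β·z) = 0.58 × exp(−0.6 × 1.4) = 0.58 × exp(−0.84)
  = 0.58 × 0.4317 = 0.2504

25.04%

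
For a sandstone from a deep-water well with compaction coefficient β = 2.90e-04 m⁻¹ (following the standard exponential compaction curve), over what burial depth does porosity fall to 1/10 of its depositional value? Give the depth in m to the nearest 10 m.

Working in km (1 km = 1000 m; β in km⁻¹ = β in m⁻¹ × 1000):
n/n₀ = 1/10 ⇒ exp(−β·d) = 1/10 ⇒ d = ln(10) / β
d = 2.3026 / 0.29 = 7.940 km

7940 m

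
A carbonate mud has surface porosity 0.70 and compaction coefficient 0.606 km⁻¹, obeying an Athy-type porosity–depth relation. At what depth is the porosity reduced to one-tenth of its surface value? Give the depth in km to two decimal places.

phi/phi₀ = 1/10 ⇒ exp(−β·Z) = 1/10 ⇒ Z = ln(10) / β
Z = 2.3026 / 0.606 = 3.800 km

3.80 km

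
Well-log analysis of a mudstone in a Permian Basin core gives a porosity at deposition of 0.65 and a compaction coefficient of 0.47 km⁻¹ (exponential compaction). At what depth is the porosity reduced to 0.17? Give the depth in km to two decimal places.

Invert Athy's law: z = ln(φ₀/φ) / k
z = ln(0.65/0.17) / 0.47 = ln(3.824) / 0.47 = 1.3412 / 0.47 = 2.854 km

2.85 km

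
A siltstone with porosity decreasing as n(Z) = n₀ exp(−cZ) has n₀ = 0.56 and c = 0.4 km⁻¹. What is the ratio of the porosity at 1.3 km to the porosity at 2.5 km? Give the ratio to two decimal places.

n(Z₁)/n(Z₂) = e^(−c·Z₁)/e^(−c·Z₂) = e^{c(Z₂−Z₁)}
= exp(0.4 × 1.2) = exp(0.48) = 1.6161

1.62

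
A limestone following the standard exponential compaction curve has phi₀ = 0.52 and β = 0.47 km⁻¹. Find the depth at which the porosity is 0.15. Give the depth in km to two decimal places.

Invert Athy's law: d = ln(phi₀/phi) / β
d = ln(0.52/0.15) / 0.47 = ln(3.467) / 0.47 = 1.2432 / 0.47 = 2.645 km

2.65 km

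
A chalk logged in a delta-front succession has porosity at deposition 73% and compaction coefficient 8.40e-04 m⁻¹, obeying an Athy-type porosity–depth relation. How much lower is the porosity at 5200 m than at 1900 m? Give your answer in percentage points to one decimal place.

Working in km (1 km = 1000 m; k in km⁻¹ = k in m⁻¹ × 1000):
φ(1.9) = 0.73·e^(−0.84×1.9) = 0.1480
φ(5.2) = 0.73·e^(−0.84×5.2) = 0.0093
Δφ = 0.1480 − 0.0093 = 0.1387

13.9 percentage points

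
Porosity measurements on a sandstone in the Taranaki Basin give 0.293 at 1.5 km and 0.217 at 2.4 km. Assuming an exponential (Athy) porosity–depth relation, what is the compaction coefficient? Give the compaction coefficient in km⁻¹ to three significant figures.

Athy: phi(z) = phi₀ e^(−kz) ⇒ phi₁/phi₂ = e^{k(z₂−z₁)} ⇒ k = ln(phi₁/phi₂)/(z₂−z₁)
k = ln(0.293/0.217) / (2.4 − 1.5) = ln(1.35) / 0.9 = 0.3003 / 0.9 = 0.3336 km⁻¹

0.334 km⁻¹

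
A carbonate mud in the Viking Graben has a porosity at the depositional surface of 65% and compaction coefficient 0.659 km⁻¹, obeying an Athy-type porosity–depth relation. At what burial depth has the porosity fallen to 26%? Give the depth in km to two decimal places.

1.39 km

Invert Athy's law: Z = ln(n₀/n) / β
Z = ln(0.65/0.26) / 0.659 = ln(2.5) / 0.659 = 0.9163 / 0.659 = 1.390 km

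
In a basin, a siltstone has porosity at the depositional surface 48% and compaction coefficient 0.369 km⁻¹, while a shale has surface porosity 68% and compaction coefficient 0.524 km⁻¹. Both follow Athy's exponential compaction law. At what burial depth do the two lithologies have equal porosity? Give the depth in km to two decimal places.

Set φ₀ₐ e^(−kₐd) = φ₀ᵦ e^(−kᵦd) ⇒ ln(φ₀ₐ/φ₀ᵦ) = (kₐ − kᵦ)·d
d = ln(0.48/0.68) / (0.369 − 0.524) = -0.3483 / -0.155 = 2.247 km

2.25 km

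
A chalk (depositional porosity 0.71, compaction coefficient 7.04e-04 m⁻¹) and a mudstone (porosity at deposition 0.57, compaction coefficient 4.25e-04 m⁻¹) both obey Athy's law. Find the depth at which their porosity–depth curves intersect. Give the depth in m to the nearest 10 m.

Working in km (1 km = 1000 m; β in km⁻¹ = β in m⁻¹ × 1000):
Set n₀ₐ e^(−βₐz) = n₀ᵦ e^(−βᵦz) ⇒ ln(n₀ₐ/n₀ᵦ) = (βₐ − βᵦ)·z
z = ln(0.71/0.57) / (0.704 − 0.425) = 0.2196 / 0.279 = 0.787 km

790 m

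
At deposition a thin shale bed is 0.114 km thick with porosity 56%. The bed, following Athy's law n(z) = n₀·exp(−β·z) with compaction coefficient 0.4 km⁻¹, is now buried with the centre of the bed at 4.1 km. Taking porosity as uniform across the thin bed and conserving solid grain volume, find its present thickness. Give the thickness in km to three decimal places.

Porosity at 4.1 km: n = 0.56·exp(−0.4×4.1) = 0.1086
Solid-volume conservation: h(1−n) = h₀(1−n₀) ⇒ h = h₀·(1−n₀)/(1−n)
h = 0.114 × (1 − 0.56)/(1 − 0.1086) = 0.114 × 0.4936 = 0.0563 km

0.056 km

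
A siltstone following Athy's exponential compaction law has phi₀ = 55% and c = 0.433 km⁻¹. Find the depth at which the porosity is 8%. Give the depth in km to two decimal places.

Invert Athy's law: d = ln(phi₀/phi) / c
d = ln(0.55/0.08) / 0.433 = ln(6.875) / 0.433 = 1.9279 / 0.433 = 4.452 km

4.45 km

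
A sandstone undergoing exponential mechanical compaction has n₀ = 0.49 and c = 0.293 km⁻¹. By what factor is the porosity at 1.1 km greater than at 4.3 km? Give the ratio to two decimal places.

n(z₁)/n(z₂) = e^(−c·z₁)/e^(−c·z₂) = e^{c(z₂−z₁)}
= exp(0.293 × 3.2) = exp(0.9376) = 2.5538

2.55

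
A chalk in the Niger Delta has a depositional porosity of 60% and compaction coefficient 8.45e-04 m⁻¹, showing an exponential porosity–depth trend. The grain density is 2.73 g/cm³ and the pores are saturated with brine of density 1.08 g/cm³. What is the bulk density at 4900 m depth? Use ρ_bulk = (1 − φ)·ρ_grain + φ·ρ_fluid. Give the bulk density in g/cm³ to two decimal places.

2.71 g/cm³

Working in km (1 km = 1000 m; k in km⁻¹ = k in m⁻¹ × 1000):
Porosity at depth: n = 0.6·exp(−0.845×4.9) = 0.6×0.0159 = 0.0095
Bulk density: ρ_b = (1−n)ρ_g + n·ρ_f = 0.9905×2.73 + 0.0095×1.08
       = 2.704 + 0.010 = 2.714 g/cm³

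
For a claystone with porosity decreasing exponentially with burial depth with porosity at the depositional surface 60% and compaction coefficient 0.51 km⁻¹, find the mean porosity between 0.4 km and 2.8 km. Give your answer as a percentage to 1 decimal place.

⟨phi⟩ = (1/(d₂−d₁)) ∫ phi₀ e^(−kd) dd = phi₀·(e^(−k·d₁) − e^(−k·d₂)) / (k·(d₂−d₁))
e^(−0.51×0.4) = 0.8155; e^(−0.51×2.8) = 0.2398
⟨phi⟩ = 0.6 × (0.8155 − 0.2398) / (0.51 × 2.4) = 0.6 × 0.4703 = 0.2822

28.2%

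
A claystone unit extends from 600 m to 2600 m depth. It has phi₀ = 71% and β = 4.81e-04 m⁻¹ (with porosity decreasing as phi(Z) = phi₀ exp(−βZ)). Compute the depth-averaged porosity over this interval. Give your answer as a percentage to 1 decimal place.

34.2%

Working in km (1 km = 1000 m; β in km⁻¹ = β in m⁻¹ × 1000):
⟨phi⟩ = (1/(Z₂−Z₁)) ∫ phi₀ e^(−βZ) dZ = phi₀·(e^(−β·Z₁) − e^(−β·Z₂)) / (β·(Z₂−Z₁))
e^(−0.481×0.6) = 0.7493; e^(−0.481×2.6) = 0.2863
⟨phi⟩ = 0.71 × (0.7493 − 0.2863) / (0.481 × 2) = 0.71 × 0.4813 = 0.3417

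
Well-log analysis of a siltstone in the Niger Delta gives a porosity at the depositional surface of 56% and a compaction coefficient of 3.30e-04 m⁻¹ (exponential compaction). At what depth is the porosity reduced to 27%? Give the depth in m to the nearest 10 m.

2210 m

Working in km (1 km = 1000 m; k in km⁻¹ = k in m⁻¹ × 1000):
Invert Athy's law: Z = ln(n₀/n) / k
Z = ln(0.56/0.27) / 0.33 = ln(2.074) / 0.33 = 0.7295 / 0.33 = 2.211 km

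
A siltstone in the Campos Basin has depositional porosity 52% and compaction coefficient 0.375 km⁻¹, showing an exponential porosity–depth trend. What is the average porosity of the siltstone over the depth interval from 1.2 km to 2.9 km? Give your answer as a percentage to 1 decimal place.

⟨phi⟩ = (1/(d₂−d₁)) ∫ phi₀ e^(−cd) dd = phi₀·(e^(−c·d₁) − e^(−c·d₂)) / (c·(d₂−d₁))
e^(−0.375×1.2) = 0.6376; e^(−0.375×2.9) = 0.3371
⟨phi⟩ = 0.52 × (0.6376 − 0.3371) / (0.375 × 1.7) = 0.52 × 0.4715 = 0.2452

24.5%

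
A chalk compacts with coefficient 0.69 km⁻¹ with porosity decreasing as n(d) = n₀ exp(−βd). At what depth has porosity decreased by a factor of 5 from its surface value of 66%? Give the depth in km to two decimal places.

2.33 km

n/n₀ = 1/5 ⇒ exp(−β·d) = 1/5 ⇒ d = ln(5) / β
d = 1.6094 / 0.69 = 2.333 km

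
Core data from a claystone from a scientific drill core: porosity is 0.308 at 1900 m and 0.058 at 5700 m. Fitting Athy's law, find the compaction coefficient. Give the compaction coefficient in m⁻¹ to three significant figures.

0.000439 m⁻¹

Working in km (1 km = 1000 m; k in km⁻¹ = k in m⁻¹ × 1000):
Athy: φ(Z) = φ₀ e^(−kZ) ⇒ φ₁/φ₂ = e^{k(Z₂−Z₁)} ⇒ k = ln(φ₁/φ₂)/(Z₂−Z₁)
k = ln(0.308/0.058) / (5.7 − 1.9) = ln(5.31) / 3.8 = 1.6697 / 3.8 = 0.4394 km⁻¹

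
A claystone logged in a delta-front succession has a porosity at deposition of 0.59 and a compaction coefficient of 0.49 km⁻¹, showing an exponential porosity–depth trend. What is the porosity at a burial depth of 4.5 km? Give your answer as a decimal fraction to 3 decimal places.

0.065

φ = φ₀·exp(−β·Z) = 0.59 × exp(−0.49 × 4.5) = 0.59 × exp(−2.205)
  = 0.59 × 0.1103 = 0.0650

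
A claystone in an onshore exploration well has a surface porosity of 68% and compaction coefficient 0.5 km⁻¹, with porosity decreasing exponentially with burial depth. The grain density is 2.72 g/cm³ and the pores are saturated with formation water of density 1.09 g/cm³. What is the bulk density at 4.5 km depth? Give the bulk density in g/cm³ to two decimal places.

2.60 g/cm³

Porosity at depth: phi = 0.68·exp(−0.5×4.5) = 0.68×0.1054 = 0.0717
Bulk density: ρ_b = (1−phi)ρ_g + phi·ρ_f = 0.9283×2.72 + 0.0717×1.09
       = 2.525 + 0.078 = 2.603 g/cm³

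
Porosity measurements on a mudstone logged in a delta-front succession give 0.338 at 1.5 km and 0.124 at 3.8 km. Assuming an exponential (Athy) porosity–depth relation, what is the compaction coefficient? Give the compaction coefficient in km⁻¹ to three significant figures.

0.436 km⁻¹

Athy: phi(z) = phi₀ e^(−kz) ⇒ phi₁/phi₂ = e^{k(z₂−z₁)} ⇒ k = ln(phi₁/phi₂)/(z₂−z₁)
k = ln(0.338/0.124) / (3.8 − 1.5) = ln(2.726) / 2.3 = 1.0028 / 2.3 = 0.436 km⁻¹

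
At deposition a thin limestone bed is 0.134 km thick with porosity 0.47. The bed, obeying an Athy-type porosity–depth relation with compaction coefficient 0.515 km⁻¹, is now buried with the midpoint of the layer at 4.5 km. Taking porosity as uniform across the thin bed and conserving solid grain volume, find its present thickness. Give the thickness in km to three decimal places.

0.074 km

Porosity at 4.5 km: phi = 0.47·exp(−0.515×4.5) = 0.0463
Solid-volume conservation: h(1−phi) = h₀(1−phi₀) ⇒ h = h₀·(1−phi₀)/(1−phi)
h = 0.134 × (1 − 0.47)/(1 − 0.0463) = 0.134 × 0.5557 = 0.0745 km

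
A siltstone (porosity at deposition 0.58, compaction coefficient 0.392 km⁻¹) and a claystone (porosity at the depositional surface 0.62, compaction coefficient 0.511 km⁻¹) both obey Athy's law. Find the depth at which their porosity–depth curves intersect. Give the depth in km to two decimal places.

0.56 km

Set phi₀ₐ e^(−kₐz) = phi₀ᵦ e^(−kᵦz) ⇒ ln(phi₀ₐ/phi₀ᵦ) = (kₐ − kᵦ)·z
z = ln(0.58/0.62) / (0.392 − 0.511) = -0.0667 / -0.119 = 0.560 km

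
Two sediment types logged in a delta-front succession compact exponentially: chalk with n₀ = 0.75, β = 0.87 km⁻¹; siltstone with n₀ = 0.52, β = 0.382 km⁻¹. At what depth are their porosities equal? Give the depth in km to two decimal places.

Set n₀ₐ e^(−βₐZ) = n₀ᵦ e^(−βᵦZ) ⇒ ln(n₀ₐ/n₀ᵦ) = (βₐ − βᵦ)·Z
Z = ln(0.75/0.52) / (0.87 − 0.382) = 0.3662 / 0.488 = 0.751 km

0.75 km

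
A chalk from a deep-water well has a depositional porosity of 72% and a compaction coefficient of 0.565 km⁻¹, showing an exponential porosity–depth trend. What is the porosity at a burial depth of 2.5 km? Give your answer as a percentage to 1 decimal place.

17.5%

φ = φ₀·exp(−c·d) = 0.72 × exp(−0.565 × 2.5) = 0.72 × exp(−1.412)
  = 0.72 × 0.2435 = 0.1753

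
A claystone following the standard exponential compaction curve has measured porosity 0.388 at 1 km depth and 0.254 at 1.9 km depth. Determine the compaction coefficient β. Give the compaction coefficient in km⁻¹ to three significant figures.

0.471 km⁻¹

Athy: phi(Z) = phi₀ e^(−βZ) ⇒ phi₁/phi₂ = e^{β(Z₂−Z₁)} ⇒ β = ln(phi₁/phi₂)/(Z₂−Z₁)
β = ln(0.388/0.254) / (1.9 − 1) = ln(1.528) / 0.9 = 0.4237 / 0.9 = 0.4707 km⁻¹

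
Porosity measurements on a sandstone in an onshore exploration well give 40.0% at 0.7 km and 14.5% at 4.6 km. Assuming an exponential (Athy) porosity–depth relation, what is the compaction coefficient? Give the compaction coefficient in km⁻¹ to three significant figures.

0.260 km⁻¹

Athy: φ(z) = φ₀ e^(−βz) ⇒ φ₁/φ₂ = e^{β(z₂−z₁)} ⇒ β = ln(φ₁/φ₂)/(z₂−z₁)
β = ln(0.4/0.145) / (4.6 − 0.7) = ln(2.759) / 3.9 = 1.0147 / 3.9 = 0.2602 km⁻¹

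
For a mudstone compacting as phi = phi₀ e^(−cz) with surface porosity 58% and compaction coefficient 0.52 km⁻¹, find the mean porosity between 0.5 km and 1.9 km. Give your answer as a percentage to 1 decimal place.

⟨phi⟩ = (1/(z₂−z₁)) ∫ phi₀ e^(−cz) dz = phi₀·(e^(−c·z₁) − e^(−c·z₂)) / (c·(z₂−z₁))
e^(−0.52×0.5) = 0.7711; e^(−0.52×1.9) = 0.3723
⟨phi⟩ = 0.58 × (0.7711 − 0.3723) / (0.52 × 1.4) = 0.58 × 0.5477 = 0.3177

31.8%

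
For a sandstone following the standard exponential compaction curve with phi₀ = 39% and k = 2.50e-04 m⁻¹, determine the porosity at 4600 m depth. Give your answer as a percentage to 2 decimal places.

12.35%

Working in km (1 km = 1000 m; k in km⁻¹ = k in m⁻¹ × 1000):
phi = phi₀·exp(−k·d) = 0.39 × exp(−0.25 × 4.6) = 0.39 × exp(−1.15)
  = 0.39 × 0.3166 = 0.1235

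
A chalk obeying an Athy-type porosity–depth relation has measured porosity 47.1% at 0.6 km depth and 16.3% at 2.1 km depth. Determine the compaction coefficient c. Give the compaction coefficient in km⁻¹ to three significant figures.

Athy: n(z) = n₀ e^(−cz) ⇒ n₁/n₂ = e^{c(z₂−z₁)} ⇒ c = ln(n₁/n₂)/(z₂−z₁)
c = ln(0.471/0.163) / (2.1 − 0.6) = ln(2.89) / 1.5 = 1.0611 / 1.5 = 0.7074 km⁻¹

0.707 km⁻¹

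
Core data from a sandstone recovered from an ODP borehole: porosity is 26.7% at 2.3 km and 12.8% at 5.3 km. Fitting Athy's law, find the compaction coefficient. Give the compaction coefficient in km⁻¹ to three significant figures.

0.245 km⁻¹

Athy: n(d) = n₀ e^(−βd) ⇒ n₁/n₂ = e^{β(d₂−d₁)} ⇒ β = ln(n₁/n₂)/(d₂−d₁)
β = ln(0.267/0.128) / (5.3 − 2.3) = ln(2.086) / 3 = 0.7352 / 3 = 0.2451 km⁻¹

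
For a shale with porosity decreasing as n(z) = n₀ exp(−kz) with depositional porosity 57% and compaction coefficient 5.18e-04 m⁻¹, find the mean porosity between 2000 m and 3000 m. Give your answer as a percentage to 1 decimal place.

15.8%

Working in km (1 km = 1000 m; k in km⁻¹ = k in m⁻¹ × 1000):
⟨n⟩ = (1/(z₂−z₁)) ∫ n₀ e^(−kz) dz = n₀·(e^(−k·z₁) − e^(−k·z₂)) / (k·(z₂−z₁))
e^(−0.518×2) = 0.3549; e^(−0.518×3) = 0.2114
⟨n⟩ = 0.57 × (0.3549 − 0.2114) / (0.518 × 1) = 0.57 × 0.2770 = 0.1579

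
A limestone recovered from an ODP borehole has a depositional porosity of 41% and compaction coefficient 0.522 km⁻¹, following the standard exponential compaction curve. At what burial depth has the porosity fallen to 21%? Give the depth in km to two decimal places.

1.28 km

Invert Athy's law: z = ln(n₀/n) / c
z = ln(0.41/0.21) / 0.522 = ln(1.952) / 0.522 = 0.6690 / 0.522 = 1.282 km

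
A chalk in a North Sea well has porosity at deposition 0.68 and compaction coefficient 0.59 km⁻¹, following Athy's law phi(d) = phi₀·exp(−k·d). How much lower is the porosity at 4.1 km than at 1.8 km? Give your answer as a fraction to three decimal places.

phi(1.8) = 0.68·e^(−0.59×1.8) = 0.2351
phi(4.1) = 0.68·e^(−0.59×4.1) = 0.0605
Δphi = 0.2351 − 0.0605 = 0.1746

0.175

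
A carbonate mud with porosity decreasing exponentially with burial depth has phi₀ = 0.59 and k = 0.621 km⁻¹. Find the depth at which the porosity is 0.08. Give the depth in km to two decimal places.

3.22 km

Invert Athy's law: z = ln(phi₀/phi) / k
z = ln(0.59/0.08) / 0.621 = ln(7.375) / 0.621 = 1.9981 / 0.621 = 3.218 km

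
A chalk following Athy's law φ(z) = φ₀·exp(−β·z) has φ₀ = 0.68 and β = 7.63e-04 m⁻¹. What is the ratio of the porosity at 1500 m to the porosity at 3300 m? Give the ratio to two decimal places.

Working in km (1 km = 1000 m; β in km⁻¹ = β in m⁻¹ × 1000):
φ(z₁)/φ(z₂) = e^(−β·z₁)/e^(−β·z₂) = e^{β(z₂−z₁)}
= exp(0.763 × 1.8) = exp(1.373) = 3.9488

3.95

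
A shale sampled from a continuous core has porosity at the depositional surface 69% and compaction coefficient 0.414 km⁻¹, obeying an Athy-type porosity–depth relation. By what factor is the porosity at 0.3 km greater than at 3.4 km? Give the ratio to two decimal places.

n(d₁)/n(d₂) = e^(−β·d₁)/e^(−β·d₂) = e^{β(d₂−d₁)}
= exp(0.414 × 3.1) = exp(1.283) = 3.6089

3.61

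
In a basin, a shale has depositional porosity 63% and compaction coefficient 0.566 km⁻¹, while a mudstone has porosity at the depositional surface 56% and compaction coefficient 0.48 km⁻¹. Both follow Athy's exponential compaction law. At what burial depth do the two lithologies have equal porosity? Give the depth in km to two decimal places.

Set φ₀ₐ e^(−βₐd) = φ₀ᵦ e^(−βᵦd) ⇒ ln(φ₀ₐ/φ₀ᵦ) = (βₐ − βᵦ)·d
d = ln(0.63/0.56) / (0.566 − 0.48) = 0.1178 / 0.086 = 1.370 km

1.37 km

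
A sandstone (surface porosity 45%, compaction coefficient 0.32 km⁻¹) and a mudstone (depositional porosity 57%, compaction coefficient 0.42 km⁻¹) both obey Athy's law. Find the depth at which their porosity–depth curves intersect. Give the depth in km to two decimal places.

Set φ₀ₐ e^(−βₐz) = φ₀ᵦ e^(−βᵦz) ⇒ ln(φ₀ₐ/φ₀ᵦ) = (βₐ − βᵦ)·z
z = ln(0.45/0.57) / (0.32 − 0.42) = -0.2364 / -0.1 = 2.364 km

2.36 km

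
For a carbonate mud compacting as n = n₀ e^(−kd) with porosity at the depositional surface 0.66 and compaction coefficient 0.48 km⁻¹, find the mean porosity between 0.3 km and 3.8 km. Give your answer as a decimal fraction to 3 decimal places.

0.277

⟨n⟩ = (1/(d₂−d₁)) ∫ n₀ e^(−kd) dd = n₀·(e^(−k·d₁) − e^(−k·d₂)) / (k·(d₂−d₁))
e^(−0.48×0.3) = 0.8659; e^(−0.48×3.8) = 0.1614
⟨n⟩ = 0.66 × (0.8659 − 0.1614) / (0.48 × 3.5) = 0.66 × 0.4194 = 0.2768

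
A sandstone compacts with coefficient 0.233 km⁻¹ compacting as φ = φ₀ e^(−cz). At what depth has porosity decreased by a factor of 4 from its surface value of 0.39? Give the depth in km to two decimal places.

5.95 km

φ/φ₀ = 1/4 ⇒ exp(−c·z) = 1/4 ⇒ z = ln(4) / c
z = 1.3863 / 0.233 = 5.950 km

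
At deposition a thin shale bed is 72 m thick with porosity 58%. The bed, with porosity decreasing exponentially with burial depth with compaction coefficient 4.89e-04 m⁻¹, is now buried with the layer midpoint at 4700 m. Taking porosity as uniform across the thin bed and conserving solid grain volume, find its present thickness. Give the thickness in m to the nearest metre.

Working in km (1 km = 1000 m; c in km⁻¹ = c in m⁻¹ × 1000):
Porosity at 4.7 km: phi = 0.58·exp(−0.489×4.7) = 0.0582
Solid-volume conservation: h(1−phi) = h₀(1−phi₀) ⇒ h = h₀·(1−phi₀)/(1−phi)
h = 0.072 × (1 − 0.58)/(1 − 0.0582) = 0.072 × 0.4460 = 0.0321 km

32 m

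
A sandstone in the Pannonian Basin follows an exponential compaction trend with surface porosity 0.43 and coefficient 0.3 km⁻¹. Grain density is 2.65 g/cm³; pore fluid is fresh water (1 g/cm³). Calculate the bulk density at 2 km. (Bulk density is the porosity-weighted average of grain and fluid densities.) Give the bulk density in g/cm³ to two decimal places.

Porosity at depth: phi = 0.43·exp(−0.3×2) = 0.43×0.5488 = 0.2360
Bulk density: ρ_b = (1−phi)ρ_g + phi·ρ_f = 0.7640×2.65 + 0.2360×1
       = 2.025 + 0.236 = 2.261 g/cm³

2.26 g/cm³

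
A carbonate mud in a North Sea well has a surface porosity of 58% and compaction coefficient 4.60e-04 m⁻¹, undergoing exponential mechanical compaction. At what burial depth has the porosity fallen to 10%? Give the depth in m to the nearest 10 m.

3820 m

Working in km (1 km = 1000 m; β in km⁻¹ = β in m⁻¹ × 1000):
Invert Athy's law: z = ln(phi₀/phi) / β
z = ln(0.58/0.1) / 0.46 = ln(5.8) / 0.46 = 1.7579 / 0.46 = 3.821 km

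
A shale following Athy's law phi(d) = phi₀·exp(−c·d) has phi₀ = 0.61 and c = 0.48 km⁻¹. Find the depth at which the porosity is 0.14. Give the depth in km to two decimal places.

3.07 km

Invert Athy's law: d = ln(phi₀/phi) / c
d = ln(0.61/0.14) / 0.48 = ln(4.357) / 0.48 = 1.4718 / 0.48 = 3.066 km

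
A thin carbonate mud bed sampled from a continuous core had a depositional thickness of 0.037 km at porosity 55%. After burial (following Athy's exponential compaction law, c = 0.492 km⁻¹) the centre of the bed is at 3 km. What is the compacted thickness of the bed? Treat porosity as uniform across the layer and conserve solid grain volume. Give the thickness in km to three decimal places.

0.019 km

Porosity at 3 km: φ = 0.55·exp(−0.492×3) = 0.1257
Solid-volume conservation: h(1−φ) = h₀(1−φ₀) ⇒ h = h₀·(1−φ₀)/(1−φ)
h = 0.037 × (1 − 0.55)/(1 − 0.1257) = 0.037 × 0.5147 = 0.0190 km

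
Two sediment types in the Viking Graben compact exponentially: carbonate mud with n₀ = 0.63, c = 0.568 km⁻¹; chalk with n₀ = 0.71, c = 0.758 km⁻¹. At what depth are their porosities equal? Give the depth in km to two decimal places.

0.63 km

Set n₀ₐ e^(−cₐZ) = n₀ᵦ e^(−cᵦZ) ⇒ ln(n₀ₐ/n₀ᵦ) = (cₐ − cᵦ)·Z
Z = ln(0.63/0.71) / (0.568 − 0.758) = -0.1195 / -0.19 = 0.629 km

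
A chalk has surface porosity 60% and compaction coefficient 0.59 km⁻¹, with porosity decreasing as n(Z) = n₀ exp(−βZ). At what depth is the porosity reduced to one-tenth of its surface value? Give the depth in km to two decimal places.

3.90 km

n/n₀ = 1/10 ⇒ exp(−β·Z) = 1/10 ⇒ Z = ln(10) / β
Z = 2.3026 / 0.59 = 3.903 km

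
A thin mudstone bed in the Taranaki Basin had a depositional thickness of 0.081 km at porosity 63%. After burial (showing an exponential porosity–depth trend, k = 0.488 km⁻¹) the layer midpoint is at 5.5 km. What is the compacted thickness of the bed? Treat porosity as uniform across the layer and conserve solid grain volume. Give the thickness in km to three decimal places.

Porosity at 5.5 km: φ = 0.63·exp(−0.488×5.5) = 0.0430
Solid-volume conservation: h(1−φ) = h₀(1−φ₀) ⇒ h = h₀·(1−φ₀)/(1−φ)
h = 0.081 × (1 − 0.63)/(1 − 0.0430) = 0.081 × 0.3866 = 0.0313 km

0.031 km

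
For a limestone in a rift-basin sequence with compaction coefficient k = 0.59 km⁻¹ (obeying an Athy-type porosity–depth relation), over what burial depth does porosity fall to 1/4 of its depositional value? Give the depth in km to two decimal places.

2.35 km

φ/φ₀ = 1/4 ⇒ exp(−k·Z) = 1/4 ⇒ Z = ln(4) / k
Z = 1.3863 / 0.59 = 2.350 km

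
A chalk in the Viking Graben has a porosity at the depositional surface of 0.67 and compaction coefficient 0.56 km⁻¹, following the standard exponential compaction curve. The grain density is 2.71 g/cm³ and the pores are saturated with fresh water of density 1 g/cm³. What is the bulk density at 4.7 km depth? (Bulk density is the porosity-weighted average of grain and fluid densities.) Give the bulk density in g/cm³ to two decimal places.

2.63 g/cm³

Porosity at depth: φ = 0.67·exp(−0.56×4.7) = 0.67×0.0719 = 0.0482
Bulk density: ρ_b = (1−φ)ρ_g + φ·ρ_f = 0.9518×2.71 + 0.0482×1
       = 2.579 + 0.048 = 2.628 g/cm³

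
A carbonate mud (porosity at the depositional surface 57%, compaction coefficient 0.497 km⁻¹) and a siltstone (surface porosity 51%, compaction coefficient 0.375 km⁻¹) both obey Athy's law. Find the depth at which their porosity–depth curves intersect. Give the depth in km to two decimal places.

0.91 km

Set n₀ₐ e^(−kₐZ) = n₀ᵦ e^(−kᵦZ) ⇒ ln(n₀ₐ/n₀ᵦ) = (kₐ − kᵦ)·Z
Z = ln(0.57/0.51) / (0.497 − 0.375) = 0.1112 / 0.122 = 0.912 km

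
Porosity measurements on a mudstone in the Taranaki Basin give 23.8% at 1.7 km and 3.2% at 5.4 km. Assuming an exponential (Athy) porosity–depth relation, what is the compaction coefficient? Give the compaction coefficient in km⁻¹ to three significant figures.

Athy: phi(z) = phi₀ e^(−kz) ⇒ phi₁/phi₂ = e^{k(z₂−z₁)} ⇒ k = ln(phi₁/phi₂)/(z₂−z₁)
k = ln(0.238/0.032) / (5.4 − 1.7) = ln(7.437) / 3.7 = 2.0065 / 3.7 = 0.5423 km⁻¹

0.542 km⁻¹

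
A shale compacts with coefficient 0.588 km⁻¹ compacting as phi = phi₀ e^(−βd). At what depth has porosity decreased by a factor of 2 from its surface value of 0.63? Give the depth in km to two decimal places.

phi/phi₀ = 1/2 ⇒ exp(−β·d) = 1/2 ⇒ d = ln(2) / β
d = 0.6931 / 0.588 = 1.179 km

1.18 km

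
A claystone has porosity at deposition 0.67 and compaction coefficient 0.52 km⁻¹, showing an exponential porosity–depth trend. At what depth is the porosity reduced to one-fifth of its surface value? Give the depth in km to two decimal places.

phi/phi₀ = 1/5 ⇒ exp(−β·d) = 1/5 ⇒ d = ln(5) / β
d = 1.6094 / 0.52 = 3.095 km

3.10 km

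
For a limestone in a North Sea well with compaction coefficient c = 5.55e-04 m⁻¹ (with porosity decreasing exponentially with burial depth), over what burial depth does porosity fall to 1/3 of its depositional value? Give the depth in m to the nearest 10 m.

1980 m

Working in km (1 km = 1000 m; c in km⁻¹ = c in m⁻¹ × 1000):
phi/phi₀ = 1/3 ⇒ exp(−c·Z) = 1/3 ⇒ Z = ln(3) / c
Z = 1.0986 / 0.555 = 1.979 km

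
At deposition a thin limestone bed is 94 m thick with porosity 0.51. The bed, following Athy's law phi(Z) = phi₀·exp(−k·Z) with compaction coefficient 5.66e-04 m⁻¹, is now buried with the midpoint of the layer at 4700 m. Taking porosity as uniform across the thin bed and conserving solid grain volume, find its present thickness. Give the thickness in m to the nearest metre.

48 m

Working in km (1 km = 1000 m; k in km⁻¹ = k in m⁻¹ × 1000):
Porosity at 4.7 km: phi = 0.51·exp(−0.566×4.7) = 0.0357
Solid-volume conservation: h(1−phi) = h₀(1−phi₀) ⇒ h = h₀·(1−phi₀)/(1−phi)
h = 0.094 × (1 − 0.51)/(1 − 0.0357) = 0.094 × 0.5081 = 0.0478 km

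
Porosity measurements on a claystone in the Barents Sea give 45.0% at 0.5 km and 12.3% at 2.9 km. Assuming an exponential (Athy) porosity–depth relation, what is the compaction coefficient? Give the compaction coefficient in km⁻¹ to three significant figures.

0.540 km⁻¹

Athy: n(Z) = n₀ e^(−kZ) ⇒ n₁/n₂ = e^{k(Z₂−Z₁)} ⇒ k = ln(n₁/n₂)/(Z₂−Z₁)
k = ln(0.45/0.123) / (2.9 − 0.5) = ln(3.659) / 2.4 = 1.2971 / 2.4 = 0.5404 km⁻¹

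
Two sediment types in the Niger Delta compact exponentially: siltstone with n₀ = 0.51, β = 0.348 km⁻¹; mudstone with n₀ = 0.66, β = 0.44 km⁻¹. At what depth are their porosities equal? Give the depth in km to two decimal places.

2.80 km

Set n₀ₐ e^(−βₐd) = n₀ᵦ e^(−βᵦd) ⇒ ln(n₀ₐ/n₀ᵦ) = (βₐ − βᵦ)·d
d = ln(0.51/0.66) / (0.348 − 0.44) = -0.2578 / -0.092 = 2.802 km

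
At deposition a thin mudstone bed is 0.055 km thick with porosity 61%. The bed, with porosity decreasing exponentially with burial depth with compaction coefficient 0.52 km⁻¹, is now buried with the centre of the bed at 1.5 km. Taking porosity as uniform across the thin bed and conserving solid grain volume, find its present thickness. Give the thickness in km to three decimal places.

Porosity at 1.5 km: φ = 0.61·exp(−0.52×1.5) = 0.2796
Solid-volume conservation: h(1−φ) = h₀(1−φ₀) ⇒ h = h₀·(1−φ₀)/(1−φ)
h = 0.055 × (1 − 0.61)/(1 − 0.2796) = 0.055 × 0.5414 = 0.0298 km

0.030 km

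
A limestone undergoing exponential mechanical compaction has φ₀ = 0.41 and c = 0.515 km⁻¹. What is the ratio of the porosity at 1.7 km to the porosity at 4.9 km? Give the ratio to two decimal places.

5.20

φ(z₁)/φ(z₂) = e^(−c·z₁)/e^(−c·z₂) = e^{c(z₂−z₁)}
= exp(0.515 × 3.2) = exp(1.648) = 5.1966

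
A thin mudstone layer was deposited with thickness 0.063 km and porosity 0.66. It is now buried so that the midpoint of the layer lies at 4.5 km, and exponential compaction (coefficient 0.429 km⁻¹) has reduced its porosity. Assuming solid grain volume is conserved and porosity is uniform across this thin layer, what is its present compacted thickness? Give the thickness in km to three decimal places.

Porosity at 4.5 km: n = 0.66·exp(−0.429×4.5) = 0.0957
Solid-volume conservation: h(1−n) = h₀(1−n₀) ⇒ h = h₀·(1−n₀)/(1−n)
h = 0.063 × (1 − 0.66)/(1 − 0.0957) = 0.063 × 0.3760 = 0.0237 km

0.024 km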